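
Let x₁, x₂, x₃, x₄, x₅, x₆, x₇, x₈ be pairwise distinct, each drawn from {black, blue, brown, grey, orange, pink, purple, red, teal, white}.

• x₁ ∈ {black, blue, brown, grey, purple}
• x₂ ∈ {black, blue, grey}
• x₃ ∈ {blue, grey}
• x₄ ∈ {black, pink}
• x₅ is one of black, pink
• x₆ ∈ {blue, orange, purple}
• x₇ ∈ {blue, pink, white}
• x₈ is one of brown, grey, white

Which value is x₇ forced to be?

white

Among the 8 variables, orange fits only x₆ (and all 8 values in {black, blue, brown, grey, orange, pink, purple, white} must be used), so x₆ = orange.
The 7 still-open variables draw from only 7 values {black, blue, brown, grey, pink, purple, white}, so each is used; only x₁ can be purple, hence x₁ = purple.
The 6 still-open variables draw from only 6 values {black, blue, brown, grey, pink, white}, so each is used; only x₈ can be brown, hence x₈ = brown.
Among the 5 still-open variables, white fits only x₇ (and all 5 values in {black, blue, grey, pink, white} must be used), so x₇ = white.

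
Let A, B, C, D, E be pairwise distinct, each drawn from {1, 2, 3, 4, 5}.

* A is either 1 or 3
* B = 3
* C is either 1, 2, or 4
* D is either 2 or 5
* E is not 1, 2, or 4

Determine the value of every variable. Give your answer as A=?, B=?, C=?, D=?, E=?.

A=1, B=3, C=4, D=2, E=5

B's domain is down to {3}, so B = 3. Remove 3 from A, E.
E has just one choice, so E = 5. Eliminate 5 elsewhere: D.
A's domain is down to {1}, so A = 1. Eliminate 1 elsewhere: C.
D must be 2 (only option left). Strike 2 from C.
C must be 4 (only option left).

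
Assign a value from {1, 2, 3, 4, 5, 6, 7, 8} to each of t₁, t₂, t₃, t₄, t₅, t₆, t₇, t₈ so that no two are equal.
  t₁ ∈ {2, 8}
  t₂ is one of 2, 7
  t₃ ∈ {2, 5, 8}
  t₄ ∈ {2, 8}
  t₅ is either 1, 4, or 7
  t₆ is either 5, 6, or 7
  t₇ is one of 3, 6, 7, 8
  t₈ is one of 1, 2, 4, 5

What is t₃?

The 8 variables together cover exactly {1, 2, 3, 4, 5, 6, 7, 8} — 8 values for 8 variables — and 3 appears only in t₇'s list, so t₇ = 3.
Among the 7 still-open variables, 6 fits only t₆ (and all 7 values in {1, 2, 4, 5, 6, 7, 8} must be used), so t₆ = 6.
The 2 variables t₁ and t₄ are confined to {2, 8}, which locks those values in; drop them from t₂, t₃, t₈.
So t₃ = 5.

5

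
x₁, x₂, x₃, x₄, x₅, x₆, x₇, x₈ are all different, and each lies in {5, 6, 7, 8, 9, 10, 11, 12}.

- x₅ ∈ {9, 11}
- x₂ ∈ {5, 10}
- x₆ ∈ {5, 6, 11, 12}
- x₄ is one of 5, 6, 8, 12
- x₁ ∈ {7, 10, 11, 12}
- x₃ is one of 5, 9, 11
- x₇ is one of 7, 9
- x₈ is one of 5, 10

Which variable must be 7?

Among the 8 variables, 8 fits only x₄ (and all 8 values in {5, 6, 7, 8, 9, 10, 11, 12} must be used), so x₄ = 8.
The 7 still-open variables draw from only 7 values {5, 6, 7, 9, 10, 11, 12}, so each is used; only x₆ can be 6, hence x₆ = 6.
The 6 still-open variables draw from only 6 values {5, 7, 9, 10, 11, 12}, so each is used; only x₁ can be 12, hence x₁ = 12.
The 5 still-open variables draw from only 5 values {5, 7, 9, 10, 11}, so each is used; only x₇ can be 7, hence x₇ = 7.

x₇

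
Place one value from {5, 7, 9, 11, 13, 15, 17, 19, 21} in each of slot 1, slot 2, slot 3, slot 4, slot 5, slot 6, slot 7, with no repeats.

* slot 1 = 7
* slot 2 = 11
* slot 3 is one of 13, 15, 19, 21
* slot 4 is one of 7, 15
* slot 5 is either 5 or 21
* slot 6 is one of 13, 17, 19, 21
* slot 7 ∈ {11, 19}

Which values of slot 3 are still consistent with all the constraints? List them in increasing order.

13, 21

slot 1 has just one choice, so slot 1 = 7. Remove 7 from slot 4.
slot 2's domain is down to {11}, so slot 2 = 11. So slot 7 can't be 11.
That leaves slot 4 = 15. Strike 15 from slot 3.
slot 7 must be 19 (only option left). Eliminate 19 elsewhere: slot 3, slot 6.
No further eliminations apply; slot 3 can still be any of 13, 21.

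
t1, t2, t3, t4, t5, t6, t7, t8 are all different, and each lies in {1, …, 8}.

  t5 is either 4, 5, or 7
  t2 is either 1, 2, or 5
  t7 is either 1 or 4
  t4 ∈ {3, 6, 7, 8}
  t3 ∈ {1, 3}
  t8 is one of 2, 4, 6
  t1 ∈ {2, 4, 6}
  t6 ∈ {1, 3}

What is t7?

The 8 variables draw from only 8 values {1, 2, 3, 4, 5, 6, 7, 8}, so each is used; only t4 can be 8, hence t4 = 8.
Among the 7 still-open variables, 7 fits only t5 (and all 7 values in {1, 2, 3, 4, 5, 6, 7} must be used), so t5 = 7.
The 6 still-open variables draw from only 6 values {1, 2, 3, 4, 5, 6}, so each is used; only t2 can be 5, hence t2 = 5.
t3 and t6 between them cover only {1, 3} — a naked pair. Remove those values from t7.
So t7 = 4.

4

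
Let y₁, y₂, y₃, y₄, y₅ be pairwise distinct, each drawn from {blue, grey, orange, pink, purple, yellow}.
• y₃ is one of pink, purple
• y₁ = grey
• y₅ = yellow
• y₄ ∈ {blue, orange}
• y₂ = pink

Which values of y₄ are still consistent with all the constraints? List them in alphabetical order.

blue, orange

y₁'s domain is down to {grey}, so y₁ = grey.
y₂ has just one choice, so y₂ = pink. Strike pink from y₃.
y₃ must be purple (only option left).
That leaves y₅ = yellow.
No further eliminations apply; y₄ can still be any of blue, orange.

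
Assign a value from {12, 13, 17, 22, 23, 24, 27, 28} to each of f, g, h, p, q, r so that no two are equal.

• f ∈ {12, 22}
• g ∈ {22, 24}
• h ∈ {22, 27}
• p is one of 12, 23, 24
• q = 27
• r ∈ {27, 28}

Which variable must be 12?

q must be 27 (only option left). Eliminate 27 elsewhere: h, r.
That leaves r = 28.
h's domain is down to {22}, so h = 22. Strike 22 from f, g.
So 12 goes to f.

f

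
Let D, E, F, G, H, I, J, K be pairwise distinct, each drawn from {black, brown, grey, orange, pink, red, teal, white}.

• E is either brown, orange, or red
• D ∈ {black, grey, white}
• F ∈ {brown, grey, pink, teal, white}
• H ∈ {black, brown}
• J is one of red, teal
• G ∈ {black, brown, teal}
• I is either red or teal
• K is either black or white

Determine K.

The 8 variables together cover exactly {black, brown, grey, orange, pink, red, teal, white} — 8 values for 8 variables — and orange appears only in E's list, so E = orange.
The 7 still-open variables draw from only 7 values {black, brown, grey, pink, red, teal, white}, so each is used; only F can be pink, hence F = pink.
Among the 6 still-open variables, grey fits only D (and all 6 values in {black, brown, grey, red, teal, white} must be used), so D = grey.
The 5 still-open variables together cover exactly {black, brown, red, teal, white} — 5 values for 5 variables — and white appears only in K's list, so K = white.

white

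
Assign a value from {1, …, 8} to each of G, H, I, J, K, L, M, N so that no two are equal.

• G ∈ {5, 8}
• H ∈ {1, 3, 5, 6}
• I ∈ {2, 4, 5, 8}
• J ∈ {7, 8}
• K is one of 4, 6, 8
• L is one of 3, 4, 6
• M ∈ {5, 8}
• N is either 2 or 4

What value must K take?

The 8 variables together cover exactly {1, 2, 3, 4, 5, 6, 7, 8} — 8 values for 8 variables — and 1 appears only in H's list, so H = 1.
Among the 7 still-open variables, 3 fits only L (and all 7 values in {2, 3, 4, 5, 6, 7, 8} must be used), so L = 3.
Among the 6 still-open variables, 6 fits only K (and all 6 values in {2, 4, 5, 6, 7, 8} must be used), so K = 6.

6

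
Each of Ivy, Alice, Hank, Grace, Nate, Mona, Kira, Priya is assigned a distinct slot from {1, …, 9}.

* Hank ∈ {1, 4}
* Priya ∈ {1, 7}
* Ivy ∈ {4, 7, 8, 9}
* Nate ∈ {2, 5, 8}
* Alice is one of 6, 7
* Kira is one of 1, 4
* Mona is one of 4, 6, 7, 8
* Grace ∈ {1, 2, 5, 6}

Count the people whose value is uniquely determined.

4

The 8 variables together cover exactly {1, 2, 4, 5, 6, 7, 8, 9} — 8 values for 8 variables — and 9 appears only in Ivy's list, so Ivy = 9.
Hank and Kira share exactly the 2 values {1, 4}; by pigeonhole those values go to them, so strike 1, 4 from Grace, Mona, Priya.
Priya has just one choice, so Priya = 7. Strike 7 from Alice, Mona.
Alice has just one choice, so Alice = 6. Strike 6 from Grace, Mona.
Mona must be 8 (only option left). So Nate can't be 8.
Determined: Ivy=9, Alice=6, Mona=8, Priya=7. The other people each still have more than one consistent value. That makes 4.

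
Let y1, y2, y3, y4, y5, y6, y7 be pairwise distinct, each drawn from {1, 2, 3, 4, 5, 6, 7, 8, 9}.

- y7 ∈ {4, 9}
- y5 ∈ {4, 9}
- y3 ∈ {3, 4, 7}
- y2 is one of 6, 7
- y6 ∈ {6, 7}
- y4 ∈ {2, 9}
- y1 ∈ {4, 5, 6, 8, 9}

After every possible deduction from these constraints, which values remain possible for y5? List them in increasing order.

4, 9

The 2 variables y2 and y6 are confined to {6, 7}, which locks those values in; drop them from y1, y3.
y5 and y7 between them cover only {4, 9} — a naked pair. Remove those values from y1, y3, y4.
That leaves y3 = 3.
That leaves y4 = 2.
No further eliminations apply; y5 can still be any of 4, 9.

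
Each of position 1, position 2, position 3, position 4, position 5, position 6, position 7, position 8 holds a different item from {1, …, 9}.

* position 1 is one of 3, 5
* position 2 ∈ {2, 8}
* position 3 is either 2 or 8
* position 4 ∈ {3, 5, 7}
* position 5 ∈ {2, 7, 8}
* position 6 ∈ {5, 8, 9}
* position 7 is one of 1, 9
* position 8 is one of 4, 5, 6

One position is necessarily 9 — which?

position 6

The 2 variables position 2 and position 3 are confined to {2, 8}, which locks those values in; drop them from position 5, position 6.
position 5 has just one choice, so position 5 = 7. Remove 7 from position 4.
position 1 and position 4 between them cover only {3, 5} — a naked pair. Remove those values from position 6, position 8.
So 9 goes to position 6.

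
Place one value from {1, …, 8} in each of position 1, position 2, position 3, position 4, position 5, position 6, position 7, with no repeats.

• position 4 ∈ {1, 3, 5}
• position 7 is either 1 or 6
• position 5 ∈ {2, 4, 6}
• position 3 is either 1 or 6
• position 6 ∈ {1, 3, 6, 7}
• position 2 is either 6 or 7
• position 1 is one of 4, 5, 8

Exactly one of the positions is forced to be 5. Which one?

position 3 and position 7 share exactly the 2 values {1, 6}; by pigeonhole those values go to them, so strike 1, 6 from position 2, position 4, position 5, position 6.
That leaves position 2 = 7. Strike 7 from position 6.
position 6 must be 3 (only option left). Remove 3 from position 4.
So 5 goes to position 4.

position 4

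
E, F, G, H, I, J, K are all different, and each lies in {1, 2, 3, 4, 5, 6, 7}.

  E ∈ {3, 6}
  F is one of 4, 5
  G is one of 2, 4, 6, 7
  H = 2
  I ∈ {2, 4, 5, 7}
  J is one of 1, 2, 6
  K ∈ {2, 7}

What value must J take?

H has just one choice, so H = 2. So G, I, J, K can't be 2.
K's domain is down to {7}, so K = 7. Remove 7 from G, I.
Among the 5 still-open variables, 1 fits only J (and all 5 values in {1, 3, 4, 5, 6} must be used), so J = 1.

1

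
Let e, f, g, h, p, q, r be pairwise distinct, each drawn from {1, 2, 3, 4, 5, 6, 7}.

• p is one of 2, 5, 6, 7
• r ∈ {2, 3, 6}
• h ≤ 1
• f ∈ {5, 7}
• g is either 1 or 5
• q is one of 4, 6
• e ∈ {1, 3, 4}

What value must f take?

7

h's domain is down to {1}, so h = 1. So e, g can't be 1.
g must be 5 (only option left). Eliminate 5 elsewhere: f, p.
So f = 7.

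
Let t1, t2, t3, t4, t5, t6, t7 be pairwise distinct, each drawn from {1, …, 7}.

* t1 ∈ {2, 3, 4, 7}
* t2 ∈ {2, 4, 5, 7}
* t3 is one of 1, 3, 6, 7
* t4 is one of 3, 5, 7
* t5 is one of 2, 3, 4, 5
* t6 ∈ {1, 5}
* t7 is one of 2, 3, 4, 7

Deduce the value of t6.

The 7 variables draw from only 7 values {1, 2, 3, 4, 5, 6, 7}, so each is used; only t3 can be 6, hence t3 = 6.
The 6 still-open variables draw from only 6 values {1, 2, 3, 4, 5, 7}, so each is used; only t6 can be 1, hence t6 = 1.

1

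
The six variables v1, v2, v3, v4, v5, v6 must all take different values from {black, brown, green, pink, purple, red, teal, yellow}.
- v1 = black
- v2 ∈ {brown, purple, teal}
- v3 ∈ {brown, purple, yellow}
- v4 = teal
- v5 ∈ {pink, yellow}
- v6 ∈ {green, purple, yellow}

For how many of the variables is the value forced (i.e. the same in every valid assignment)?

2

v1's domain is down to {black}, so v1 = black.
v4's domain is down to {teal}, so v4 = teal. Strike teal from v2.
Determined: v1=black, v4=teal. The other variables each still have more than one consistent value. That makes 2.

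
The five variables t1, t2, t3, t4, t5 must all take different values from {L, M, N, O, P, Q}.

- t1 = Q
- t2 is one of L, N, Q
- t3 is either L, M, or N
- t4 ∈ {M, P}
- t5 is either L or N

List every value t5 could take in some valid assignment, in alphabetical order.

t1 has just one choice, so t1 = Q. So t2 can't be Q.
The 4 still-open variables draw from only 4 values {L, M, N, P}, so each is used; only t4 can be P, hence t4 = P.
The 3 still-open variables draw from only 3 values {L, M, N}, so each is used; only t3 can be M, hence t3 = M.
No further eliminations apply; t5 can still be any of L, N.

L, N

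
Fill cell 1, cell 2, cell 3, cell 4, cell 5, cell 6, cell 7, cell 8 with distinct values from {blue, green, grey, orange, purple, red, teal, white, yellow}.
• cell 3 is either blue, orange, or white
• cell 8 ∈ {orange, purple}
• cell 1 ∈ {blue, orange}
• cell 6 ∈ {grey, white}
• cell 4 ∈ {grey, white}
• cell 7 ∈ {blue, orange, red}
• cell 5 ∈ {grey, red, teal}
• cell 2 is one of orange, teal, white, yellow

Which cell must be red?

The 8 variables together cover exactly {blue, grey, orange, purple, red, teal, white, yellow} — 8 values for 8 variables — and purple appears only in cell 8's list, so cell 8 = purple.
Among the 7 still-open variables, yellow fits only cell 2 (and all 7 values in {blue, grey, orange, red, teal, white, yellow} must be used), so cell 2 = yellow.
The 6 still-open variables together cover exactly {blue, grey, orange, red, teal, white} — 6 values for 6 variables — and teal appears only in cell 5's list, so cell 5 = teal.
The 5 still-open variables together cover exactly {blue, grey, orange, red, white} — 5 values for 5 variables — and red appears only in cell 7's list, so cell 7 = red.

cell 7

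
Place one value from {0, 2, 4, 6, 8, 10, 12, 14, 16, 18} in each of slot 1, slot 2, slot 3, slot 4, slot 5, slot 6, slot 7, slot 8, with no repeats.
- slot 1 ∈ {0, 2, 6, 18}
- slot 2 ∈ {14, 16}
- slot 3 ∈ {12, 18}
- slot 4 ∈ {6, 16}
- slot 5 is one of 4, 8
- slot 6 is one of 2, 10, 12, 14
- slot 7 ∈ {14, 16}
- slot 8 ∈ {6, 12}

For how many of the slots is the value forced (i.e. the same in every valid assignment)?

slot 2 and slot 7 between them cover only {14, 16} — a naked pair. Remove those values from slot 4, slot 6.
slot 4 must be 6 (only option left). Eliminate 6 elsewhere: slot 1, slot 8.
slot 8 must be 12 (only option left). Eliminate 12 elsewhere: slot 3, slot 6.
slot 3 has just one choice, so slot 3 = 18. Eliminate 18 elsewhere: slot 1.
Determined: slot 3=18, slot 4=6, slot 8=12. The other slots each still have more than one consistent value. That makes 3.

3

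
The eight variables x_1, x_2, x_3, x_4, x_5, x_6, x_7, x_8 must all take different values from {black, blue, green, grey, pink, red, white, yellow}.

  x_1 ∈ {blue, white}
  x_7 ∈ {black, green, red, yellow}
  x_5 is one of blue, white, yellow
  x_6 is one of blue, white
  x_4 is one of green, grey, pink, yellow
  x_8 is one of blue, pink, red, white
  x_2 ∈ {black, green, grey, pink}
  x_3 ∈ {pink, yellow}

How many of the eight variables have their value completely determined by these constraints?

x_1 and x_6 share exactly the 2 values {blue, white}; by pigeonhole those values go to them, so strike blue, white from x_5, x_8.
That leaves x_5 = yellow. Strike yellow from x_3, x_4, x_7.
x_3 has just one choice, so x_3 = pink. So x_2, x_4, x_8 can't be pink.
x_8 has just one choice, so x_8 = red. Eliminate red elsewhere: x_7.
Determined: x_3=pink, x_5=yellow, x_8=red. The other variables each still have more than one consistent value. That makes 3.

3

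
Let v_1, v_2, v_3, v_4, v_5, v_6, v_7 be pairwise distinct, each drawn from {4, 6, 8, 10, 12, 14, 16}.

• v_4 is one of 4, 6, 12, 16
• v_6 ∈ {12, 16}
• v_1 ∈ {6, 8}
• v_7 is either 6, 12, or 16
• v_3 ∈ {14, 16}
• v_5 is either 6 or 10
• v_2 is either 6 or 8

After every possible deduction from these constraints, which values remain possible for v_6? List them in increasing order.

The 7 variables together cover exactly {4, 6, 8, 10, 12, 14, 16} — 7 values for 7 variables — and 4 appears only in v_4's list, so v_4 = 4.
The 6 still-open variables draw from only 6 values {6, 8, 10, 12, 14, 16}, so each is used; only v_5 can be 10, hence v_5 = 10.
The 5 still-open variables together cover exactly {6, 8, 12, 14, 16} — 5 values for 5 variables — and 14 appears only in v_3's list, so v_3 = 14.
v_1 and v_2 between them cover only {6, 8} — a naked pair. Remove those values from v_7.
No further eliminations apply; v_6 can still be any of 12, 16.

12, 16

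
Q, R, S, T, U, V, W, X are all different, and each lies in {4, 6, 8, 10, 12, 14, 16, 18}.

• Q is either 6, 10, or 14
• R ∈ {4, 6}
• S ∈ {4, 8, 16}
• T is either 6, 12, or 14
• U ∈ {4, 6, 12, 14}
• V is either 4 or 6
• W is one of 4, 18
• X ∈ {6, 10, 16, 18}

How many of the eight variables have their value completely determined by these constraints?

The 8 variables together cover exactly {4, 6, 8, 10, 12, 14, 16, 18} — 8 values for 8 variables — and 8 appears only in S's list, so S = 8.
The 7 still-open variables together cover exactly {4, 6, 10, 12, 14, 16, 18} — 7 values for 7 variables — and 16 appears only in X's list, so X = 16.
The 6 still-open variables together cover exactly {4, 6, 10, 12, 14, 18} — 6 values for 6 variables — and 10 appears only in Q's list, so Q = 10.
Among the 5 still-open variables, 18 fits only W (and all 5 values in {4, 6, 12, 14, 18} must be used), so W = 18.
R and V between them cover only {4, 6} — a naked pair. Remove those values from T, U.
Determined: Q=10, S=8, W=18, X=16. The other variables each still have more than one consistent value. That makes 4.

4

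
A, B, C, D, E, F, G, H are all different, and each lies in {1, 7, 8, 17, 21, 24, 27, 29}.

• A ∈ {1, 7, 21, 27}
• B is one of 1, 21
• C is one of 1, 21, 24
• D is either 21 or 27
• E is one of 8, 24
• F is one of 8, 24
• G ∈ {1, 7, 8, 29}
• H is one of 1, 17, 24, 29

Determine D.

27

The 8 variables draw from only 8 values {1, 7, 8, 17, 21, 24, 27, 29}, so each is used; only H can be 17, hence H = 17.
The 7 still-open variables together cover exactly {1, 7, 8, 21, 24, 27, 29} — 7 values for 7 variables — and 29 appears only in G's list, so G = 29.
Among the 6 still-open variables, 7 fits only A (and all 6 values in {1, 7, 8, 21, 24, 27} must be used), so A = 7.
Among the 5 still-open variables, 27 fits only D (and all 5 values in {1, 8, 21, 24, 27} must be used), so D = 27.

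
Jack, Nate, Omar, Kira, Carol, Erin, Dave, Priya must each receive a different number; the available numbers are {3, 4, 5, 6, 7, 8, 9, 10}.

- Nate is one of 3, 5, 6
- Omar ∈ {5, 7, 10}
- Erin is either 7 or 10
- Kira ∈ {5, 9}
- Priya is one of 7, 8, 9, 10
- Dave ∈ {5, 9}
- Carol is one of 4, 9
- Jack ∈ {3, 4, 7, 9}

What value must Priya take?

The 8 variables together cover exactly {3, 4, 5, 6, 7, 8, 9, 10} — 8 values for 8 variables — and 6 appears only in Nate's list, so Nate = 6.
Among the 7 still-open variables, 3 fits only Jack (and all 7 values in {3, 4, 5, 7, 8, 9, 10} must be used), so Jack = 3.
The 6 still-open variables draw from only 6 values {4, 5, 7, 8, 9, 10}, so each is used; only Carol can be 4, hence Carol = 4.
The 5 still-open variables together cover exactly {5, 7, 8, 9, 10} — 5 values for 5 variables — and 8 appears only in Priya's list, so Priya = 8.

8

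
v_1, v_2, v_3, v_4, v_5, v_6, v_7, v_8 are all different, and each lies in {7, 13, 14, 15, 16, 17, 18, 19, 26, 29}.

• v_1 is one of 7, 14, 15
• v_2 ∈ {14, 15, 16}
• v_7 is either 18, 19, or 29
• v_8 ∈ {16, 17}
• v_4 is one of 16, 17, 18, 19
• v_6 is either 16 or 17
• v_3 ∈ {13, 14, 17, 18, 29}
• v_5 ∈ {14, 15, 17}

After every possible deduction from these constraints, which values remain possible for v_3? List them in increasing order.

v_6 and v_8 share exactly the 2 values {16, 17}; by pigeonhole those values go to them, so strike 16, 17 from v_2, v_3, v_4, v_5.
v_2 and v_5 share exactly the 2 values {14, 15}; by pigeonhole those values go to them, so strike 14, 15 from v_1, v_3.
v_1 has just one choice, so v_1 = 7.
No further eliminations apply; v_3 can still be any of 13, 18, 29.

13, 18, 29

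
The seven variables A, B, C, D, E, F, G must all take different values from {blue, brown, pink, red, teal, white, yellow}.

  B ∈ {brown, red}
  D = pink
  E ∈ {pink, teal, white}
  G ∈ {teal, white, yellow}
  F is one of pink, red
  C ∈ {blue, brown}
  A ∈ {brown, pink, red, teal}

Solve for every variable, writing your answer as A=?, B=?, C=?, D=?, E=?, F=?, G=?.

A=teal, B=brown, C=blue, D=pink, E=white, F=red, G=yellow

D's domain is down to {pink}, so D = pink. Remove pink from A, E, F.
F has just one choice, so F = red. Strike red from A, B.
B must be brown (only option left). Eliminate brown elsewhere: A, C.
That leaves C = blue.
That leaves A = teal. Eliminate teal elsewhere: E, G.
E has just one choice, so E = white. Strike white from G.
G must be yellow (only option left).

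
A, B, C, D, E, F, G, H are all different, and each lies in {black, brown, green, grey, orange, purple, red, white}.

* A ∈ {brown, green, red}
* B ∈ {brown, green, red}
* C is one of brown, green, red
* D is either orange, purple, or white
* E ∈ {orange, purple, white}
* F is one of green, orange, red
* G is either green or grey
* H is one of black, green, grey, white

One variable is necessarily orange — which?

F

Among the 8 variables, black fits only H (and all 8 values in {black, brown, green, grey, orange, purple, red, white} must be used), so H = black.
The 7 still-open variables draw from only 7 values {brown, green, grey, orange, purple, red, white}, so each is used; only G can be grey, hence G = grey.
A, B, C between them cover only {brown, green, red} — a naked triple. Remove those values from F.
So orange goes to F.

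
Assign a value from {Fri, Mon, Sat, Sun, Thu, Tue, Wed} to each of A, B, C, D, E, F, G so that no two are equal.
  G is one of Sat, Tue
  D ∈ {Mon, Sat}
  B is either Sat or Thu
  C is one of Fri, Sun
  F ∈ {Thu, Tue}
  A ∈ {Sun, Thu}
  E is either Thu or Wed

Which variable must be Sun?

Among the 7 variables, Fri fits only C (and all 7 values in {Fri, Mon, Sat, Sun, Thu, Tue, Wed} must be used), so C = Fri.
The 6 still-open variables together cover exactly {Mon, Sat, Sun, Thu, Tue, Wed} — 6 values for 6 variables — and Mon appears only in D's list, so D = Mon.
The 5 still-open variables together cover exactly {Sat, Sun, Thu, Tue, Wed} — 5 values for 5 variables — and Sun appears only in A's list, so A = Sun.

A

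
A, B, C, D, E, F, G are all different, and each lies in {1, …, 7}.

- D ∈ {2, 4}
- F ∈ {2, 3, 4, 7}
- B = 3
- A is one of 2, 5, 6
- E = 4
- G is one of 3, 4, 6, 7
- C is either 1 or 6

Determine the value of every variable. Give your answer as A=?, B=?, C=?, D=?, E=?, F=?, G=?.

A=5, B=3, C=1, D=2, E=4, F=7, G=6

B's domain is down to {3}, so B = 3. Strike 3 from F, G.
E's domain is down to {4}, so E = 4. Strike 4 from D, F, G.
That leaves D = 2. Strike 2 from A, F.
F's domain is down to {7}, so F = 7. Remove 7 from G.
G's domain is down to {6}, so G = 6. So A, C can't be 6.
A's domain is down to {5}, so A = 5.
C must be 1 (only option left).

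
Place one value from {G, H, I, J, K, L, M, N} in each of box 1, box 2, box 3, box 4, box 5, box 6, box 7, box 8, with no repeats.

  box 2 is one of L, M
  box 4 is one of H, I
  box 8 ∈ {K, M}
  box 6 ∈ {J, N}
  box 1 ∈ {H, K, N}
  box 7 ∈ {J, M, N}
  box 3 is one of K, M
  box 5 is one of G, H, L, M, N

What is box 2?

L

The 8 variables draw from only 8 values {G, H, I, J, K, L, M, N}, so each is used; only box 5 can be G, hence box 5 = G.
The 7 still-open variables together cover exactly {H, I, J, K, L, M, N} — 7 values for 7 variables — and I appears only in box 4's list, so box 4 = I.
The 6 still-open variables together cover exactly {H, J, K, L, M, N} — 6 values for 6 variables — and H appears only in box 1's list, so box 1 = H.
The 5 still-open variables together cover exactly {J, K, L, M, N} — 5 values for 5 variables — and L appears only in box 2's list, so box 2 = L.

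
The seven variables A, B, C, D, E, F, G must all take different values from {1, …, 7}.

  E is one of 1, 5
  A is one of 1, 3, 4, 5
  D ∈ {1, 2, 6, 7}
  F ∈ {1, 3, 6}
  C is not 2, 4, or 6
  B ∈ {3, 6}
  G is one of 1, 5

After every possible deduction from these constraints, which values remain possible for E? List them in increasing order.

1, 5

The 7 variables draw from only 7 values {1, 2, 3, 4, 5, 6, 7}, so each is used; only D can be 2, hence D = 2.
Among the 6 still-open variables, 4 fits only A (and all 6 values in {1, 3, 4, 5, 6, 7} must be used), so A = 4.
The 5 still-open variables draw from only 5 values {1, 3, 5, 6, 7}, so each is used; only C can be 7, hence C = 7.
The 2 variables E and G are confined to {1, 5}, which locks those values in; drop them from F.
No further eliminations apply; E can still be any of 1, 5.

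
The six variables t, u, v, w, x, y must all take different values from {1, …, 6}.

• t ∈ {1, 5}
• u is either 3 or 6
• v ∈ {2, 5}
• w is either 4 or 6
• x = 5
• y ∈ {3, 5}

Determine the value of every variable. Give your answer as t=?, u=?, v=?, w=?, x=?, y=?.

x's domain is down to {5}, so x = 5. Remove 5 from t, v, y.
y must be 3 (only option left). Strike 3 from u.
t must be 1 (only option left).
u has just one choice, so u = 6. So w can't be 6.
v must be 2 (only option left).
w has just one choice, so w = 4.

t=1, u=6, v=2, w=4, x=5, y=3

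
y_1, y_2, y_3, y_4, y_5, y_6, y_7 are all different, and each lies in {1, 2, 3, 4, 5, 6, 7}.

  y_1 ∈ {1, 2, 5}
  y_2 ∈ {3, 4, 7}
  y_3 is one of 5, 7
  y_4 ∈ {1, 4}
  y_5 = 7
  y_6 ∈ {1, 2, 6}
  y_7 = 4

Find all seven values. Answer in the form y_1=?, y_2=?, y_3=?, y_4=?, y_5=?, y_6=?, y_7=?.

y_1=2, y_2=3, y_3=5, y_4=1, y_5=7, y_6=6, y_7=4

y_5 has just one choice, so y_5 = 7. Remove 7 from y_2, y_3.
y_7 must be 4 (only option left). Remove 4 from y_2, y_4.
y_2 has just one choice, so y_2 = 3.
y_3's domain is down to {5}, so y_3 = 5. Eliminate 5 elsewhere: y_1.
That leaves y_4 = 1. Eliminate 1 elsewhere: y_1, y_6.
y_1 must be 2 (only option left). So y_6 can't be 2.
y_6 has just one choice, so y_6 = 6.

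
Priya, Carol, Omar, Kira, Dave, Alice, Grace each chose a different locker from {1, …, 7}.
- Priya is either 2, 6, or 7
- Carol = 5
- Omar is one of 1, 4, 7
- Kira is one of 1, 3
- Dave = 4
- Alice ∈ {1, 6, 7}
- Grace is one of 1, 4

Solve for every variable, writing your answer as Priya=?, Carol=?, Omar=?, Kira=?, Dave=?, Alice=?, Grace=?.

Carol's domain is down to {5}, so Carol = 5.
Dave's domain is down to {4}, so Dave = 4. Eliminate 4 elsewhere: Omar, Grace.
Grace's domain is down to {1}, so Grace = 1. Eliminate 1 elsewhere: Omar, Kira, Alice.
That leaves Omar = 7. Strike 7 from Priya, Alice.
Kira has just one choice, so Kira = 3.
Alice's domain is down to {6}, so Alice = 6. So Priya can't be 6.
Priya's domain is down to {2}, so Priya = 2.

Priya=2, Carol=5, Omar=7, Kira=3, Dave=4, Alice=6, Grace=1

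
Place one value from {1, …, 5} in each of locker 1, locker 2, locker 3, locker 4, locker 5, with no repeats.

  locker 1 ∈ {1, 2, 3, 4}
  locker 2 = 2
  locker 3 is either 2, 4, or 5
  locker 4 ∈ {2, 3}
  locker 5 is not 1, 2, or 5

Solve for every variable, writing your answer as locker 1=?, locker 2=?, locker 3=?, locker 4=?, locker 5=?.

locker 2 must be 2 (only option left). Remove 2 from locker 1, locker 3, locker 4.
locker 4 has just one choice, so locker 4 = 3. Remove 3 from locker 1, locker 5.
locker 5 must be 4 (only option left). Remove 4 from locker 1, locker 3.
locker 1 has just one choice, so locker 1 = 1.
locker 3 has just one choice, so locker 3 = 5.

locker 1=1, locker 2=2, locker 3=5, locker 4=3, locker 5=4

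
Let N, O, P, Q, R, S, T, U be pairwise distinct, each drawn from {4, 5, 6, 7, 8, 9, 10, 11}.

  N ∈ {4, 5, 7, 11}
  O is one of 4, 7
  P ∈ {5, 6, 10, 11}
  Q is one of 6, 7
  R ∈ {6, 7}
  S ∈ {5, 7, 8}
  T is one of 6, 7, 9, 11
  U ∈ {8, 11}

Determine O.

The 8 variables draw from only 8 values {4, 5, 6, 7, 8, 9, 10, 11}, so each is used; only T can be 9, hence T = 9.
The 7 still-open variables together cover exactly {4, 5, 6, 7, 8, 10, 11} — 7 values for 7 variables — and 10 appears only in P's list, so P = 10.
Q and R share exactly the 2 values {6, 7}; by pigeonhole those values go to them, so strike 6, 7 from N, O, S.
So O = 4.

4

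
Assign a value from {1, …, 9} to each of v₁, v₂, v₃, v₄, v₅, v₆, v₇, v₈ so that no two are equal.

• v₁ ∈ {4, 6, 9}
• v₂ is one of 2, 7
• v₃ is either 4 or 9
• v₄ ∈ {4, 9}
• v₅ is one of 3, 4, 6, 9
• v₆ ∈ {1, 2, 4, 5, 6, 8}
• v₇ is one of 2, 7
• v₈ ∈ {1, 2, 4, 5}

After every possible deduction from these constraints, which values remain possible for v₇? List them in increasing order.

v₂ and v₇ between them cover only {2, 7} — a naked pair. Remove those values from v₆, v₈.
v₃ and v₄ share exactly the 2 values {4, 9}; by pigeonhole those values go to them, so strike 4, 9 from v₁, v₅, v₆, v₈.
That leaves v₁ = 6. Eliminate 6 elsewhere: v₅, v₆.
v₅ has just one choice, so v₅ = 3.
No further eliminations apply; v₇ can still be any of 2, 7.

2, 7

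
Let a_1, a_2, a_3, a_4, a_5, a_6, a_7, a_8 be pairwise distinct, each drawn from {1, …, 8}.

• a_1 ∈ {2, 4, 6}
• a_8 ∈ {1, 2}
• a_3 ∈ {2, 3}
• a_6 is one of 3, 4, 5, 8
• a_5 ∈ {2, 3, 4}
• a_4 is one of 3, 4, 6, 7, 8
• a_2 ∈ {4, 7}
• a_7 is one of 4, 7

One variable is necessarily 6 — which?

a_1

The 8 variables together cover exactly {1, 2, 3, 4, 5, 6, 7, 8} — 8 values for 8 variables — and 1 appears only in a_8's list, so a_8 = 1.
The 7 still-open variables together cover exactly {2, 3, 4, 5, 6, 7, 8} — 7 values for 7 variables — and 5 appears only in a_6's list, so a_6 = 5.
The 6 still-open variables together cover exactly {2, 3, 4, 6, 7, 8} — 6 values for 6 variables — and 8 appears only in a_4's list, so a_4 = 8.
The 5 still-open variables draw from only 5 values {2, 3, 4, 6, 7}, so each is used; only a_1 can be 6, hence a_1 = 6.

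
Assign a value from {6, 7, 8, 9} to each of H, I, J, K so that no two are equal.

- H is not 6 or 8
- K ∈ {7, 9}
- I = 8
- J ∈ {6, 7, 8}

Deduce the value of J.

I has just one choice, so I = 8. Remove 8 from J.
Among the 3 still-open variables, 6 fits only J (and all 3 values in {6, 7, 9} must be used), so J = 6.

6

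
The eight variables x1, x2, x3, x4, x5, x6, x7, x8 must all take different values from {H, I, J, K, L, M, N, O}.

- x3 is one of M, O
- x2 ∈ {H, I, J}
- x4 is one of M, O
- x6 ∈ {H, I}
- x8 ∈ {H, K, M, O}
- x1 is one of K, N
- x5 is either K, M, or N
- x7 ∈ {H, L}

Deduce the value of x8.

H

The 8 variables draw from only 8 values {H, I, J, K, L, M, N, O}, so each is used; only x2 can be J, hence x2 = J.
The 7 still-open variables draw from only 7 values {H, I, K, L, M, N, O}, so each is used; only x6 can be I, hence x6 = I.
The 6 still-open variables together cover exactly {H, K, L, M, N, O} — 6 values for 6 variables — and L appears only in x7's list, so x7 = L.
The 5 still-open variables draw from only 5 values {H, K, M, N, O}, so each is used; only x8 can be H, hence x8 = H.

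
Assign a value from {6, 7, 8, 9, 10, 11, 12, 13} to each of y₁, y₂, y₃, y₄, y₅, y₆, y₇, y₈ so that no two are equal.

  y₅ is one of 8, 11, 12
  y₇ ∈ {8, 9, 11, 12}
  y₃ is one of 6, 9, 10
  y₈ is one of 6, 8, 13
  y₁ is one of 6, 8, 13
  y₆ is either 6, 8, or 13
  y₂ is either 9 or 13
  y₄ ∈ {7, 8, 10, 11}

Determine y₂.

9

Among the 8 variables, 7 fits only y₄ (and all 8 values in {6, 7, 8, 9, 10, 11, 12, 13} must be used), so y₄ = 7.
Among the 7 still-open variables, 10 fits only y₃ (and all 7 values in {6, 8, 9, 10, 11, 12, 13} must be used), so y₃ = 10.
The 3 variables y₁, y₆, y₈ are confined to {6, 8, 13}, which locks those values in; drop them from y₂, y₅, y₇.
So y₂ = 9.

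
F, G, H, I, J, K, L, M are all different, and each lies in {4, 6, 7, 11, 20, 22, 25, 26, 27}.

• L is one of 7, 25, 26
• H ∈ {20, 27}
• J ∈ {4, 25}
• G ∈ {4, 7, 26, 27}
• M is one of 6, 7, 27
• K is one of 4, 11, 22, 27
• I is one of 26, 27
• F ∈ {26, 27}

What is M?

6

F and I share exactly the 2 values {26, 27}; by pigeonhole those values go to them, so strike 26, 27 from G, H, K, L, M.
That leaves H = 20.
G, J, L share exactly the 3 values {4, 7, 25}; by pigeonhole those values go to them, so strike 4, 7, 25 from K, M.
So M = 6.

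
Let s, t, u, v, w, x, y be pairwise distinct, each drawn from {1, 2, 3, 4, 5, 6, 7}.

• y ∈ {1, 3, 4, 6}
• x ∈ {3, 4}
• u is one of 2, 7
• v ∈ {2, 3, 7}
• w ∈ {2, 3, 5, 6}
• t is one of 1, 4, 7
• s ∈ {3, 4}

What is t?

Among the 7 variables, 5 fits only w (and all 7 values in {1, 2, 3, 4, 5, 6, 7} must be used), so w = 5.
The 6 still-open variables draw from only 6 values {1, 2, 3, 4, 6, 7}, so each is used; only y can be 6, hence y = 6.
The 5 still-open variables draw from only 5 values {1, 2, 3, 4, 7}, so each is used; only t can be 1, hence t = 1.

1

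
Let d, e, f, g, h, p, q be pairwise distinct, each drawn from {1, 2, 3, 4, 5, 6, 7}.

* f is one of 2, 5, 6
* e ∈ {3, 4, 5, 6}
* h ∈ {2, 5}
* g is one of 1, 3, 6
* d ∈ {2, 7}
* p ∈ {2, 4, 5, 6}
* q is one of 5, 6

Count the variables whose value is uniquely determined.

4

Among the 7 variables, 1 fits only g (and all 7 values in {1, 2, 3, 4, 5, 6, 7} must be used), so g = 1.
Among the 6 still-open variables, 3 fits only e (and all 6 values in {2, 3, 4, 5, 6, 7} must be used), so e = 3.
The 5 still-open variables draw from only 5 values {2, 4, 5, 6, 7}, so each is used; only p can be 4, hence p = 4.
The 4 still-open variables draw from only 4 values {2, 5, 6, 7}, so each is used; only d can be 7, hence d = 7.
Determined: d=7, e=3, g=1, p=4. The other variables each still have more than one consistent value. That makes 4.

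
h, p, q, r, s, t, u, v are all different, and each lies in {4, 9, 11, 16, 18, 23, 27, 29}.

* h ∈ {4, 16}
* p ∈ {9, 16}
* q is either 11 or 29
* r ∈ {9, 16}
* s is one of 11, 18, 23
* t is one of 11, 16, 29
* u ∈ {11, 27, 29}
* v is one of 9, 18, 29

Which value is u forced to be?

27

Among the 8 variables, 4 fits only h (and all 8 values in {4, 9, 11, 16, 18, 23, 27, 29} must be used), so h = 4.
The 7 still-open variables draw from only 7 values {9, 11, 16, 18, 23, 27, 29}, so each is used; only s can be 23, hence s = 23.
The 6 still-open variables draw from only 6 values {9, 11, 16, 18, 27, 29}, so each is used; only v can be 18, hence v = 18.
The 5 still-open variables together cover exactly {9, 11, 16, 27, 29} — 5 values for 5 variables — and 27 appears only in u's list, so u = 27.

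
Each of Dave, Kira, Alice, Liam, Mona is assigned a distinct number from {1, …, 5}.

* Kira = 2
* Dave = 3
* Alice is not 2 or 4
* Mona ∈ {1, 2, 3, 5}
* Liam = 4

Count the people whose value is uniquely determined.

3

Dave must be 3 (only option left). Eliminate 3 elsewhere: Alice, Mona.
Kira has just one choice, so Kira = 2. So Mona can't be 2.
Liam's domain is down to {4}, so Liam = 4.
Determined: Dave=3, Kira=2, Liam=4. The other people each still have more than one consistent value. That makes 3.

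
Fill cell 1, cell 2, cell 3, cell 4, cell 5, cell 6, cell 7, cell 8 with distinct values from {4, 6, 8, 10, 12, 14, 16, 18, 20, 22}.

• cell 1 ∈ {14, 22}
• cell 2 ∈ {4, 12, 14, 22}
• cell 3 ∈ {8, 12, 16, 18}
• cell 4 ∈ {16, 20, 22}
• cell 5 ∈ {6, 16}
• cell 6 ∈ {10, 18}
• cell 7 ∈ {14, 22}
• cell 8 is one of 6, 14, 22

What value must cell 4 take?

20

cell 1 and cell 7 between them cover only {14, 22} — a naked pair. Remove those values from cell 2, cell 4, cell 8.
cell 8 must be 6 (only option left). Eliminate 6 elsewhere: cell 5.
cell 5's domain is down to {16}, so cell 5 = 16. So cell 3, cell 4 can't be 16.
So cell 4 = 20.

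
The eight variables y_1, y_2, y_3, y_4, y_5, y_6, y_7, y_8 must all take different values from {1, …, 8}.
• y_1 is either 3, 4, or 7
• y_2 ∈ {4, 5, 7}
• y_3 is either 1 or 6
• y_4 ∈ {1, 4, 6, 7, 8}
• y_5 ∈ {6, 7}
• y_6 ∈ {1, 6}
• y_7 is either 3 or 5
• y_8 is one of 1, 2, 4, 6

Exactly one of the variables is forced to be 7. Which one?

y_5

The 8 variables together cover exactly {1, 2, 3, 4, 5, 6, 7, 8} — 8 values for 8 variables — and 2 appears only in y_8's list, so y_8 = 2.
The 7 still-open variables draw from only 7 values {1, 3, 4, 5, 6, 7, 8}, so each is used; only y_4 can be 8, hence y_4 = 8.
y_3 and y_6 share exactly the 2 values {1, 6}; by pigeonhole those values go to them, so strike 1, 6 from y_5.
So 7 goes to y_5.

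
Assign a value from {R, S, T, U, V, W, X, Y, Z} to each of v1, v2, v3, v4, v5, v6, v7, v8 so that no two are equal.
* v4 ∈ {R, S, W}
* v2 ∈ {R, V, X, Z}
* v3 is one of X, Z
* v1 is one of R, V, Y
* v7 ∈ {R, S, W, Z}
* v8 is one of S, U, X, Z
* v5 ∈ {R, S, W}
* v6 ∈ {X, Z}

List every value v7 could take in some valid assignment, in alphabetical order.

R, S, W

Among the 8 variables, U fits only v8 (and all 8 values in {R, S, U, V, W, X, Y, Z} must be used), so v8 = U.
The 7 still-open variables draw from only 7 values {R, S, V, W, X, Y, Z}, so each is used; only v1 can be Y, hence v1 = Y.
The 6 still-open variables together cover exactly {R, S, V, W, X, Z} — 6 values for 6 variables — and V appears only in v2's list, so v2 = V.
The 2 variables v3 and v6 are confined to {X, Z}, which locks those values in; drop them from v7.
No further eliminations apply; v7 can still be any of R, S, W.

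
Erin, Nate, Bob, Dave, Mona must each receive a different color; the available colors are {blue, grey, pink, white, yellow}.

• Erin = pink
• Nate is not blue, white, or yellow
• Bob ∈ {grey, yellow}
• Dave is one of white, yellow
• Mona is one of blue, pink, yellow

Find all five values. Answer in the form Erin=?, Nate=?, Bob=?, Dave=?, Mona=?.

Erin has just one choice, so Erin = pink. So Nate, Mona can't be pink.
That leaves Nate = grey. Remove grey from Bob.
Bob's domain is down to {yellow}, so Bob = yellow. Remove yellow from Dave, Mona.
Dave's domain is down to {white}, so Dave = white.
Mona has just one choice, so Mona = blue.

Erin=pink, Nate=grey, Bob=yellow, Dave=white, Mona=blue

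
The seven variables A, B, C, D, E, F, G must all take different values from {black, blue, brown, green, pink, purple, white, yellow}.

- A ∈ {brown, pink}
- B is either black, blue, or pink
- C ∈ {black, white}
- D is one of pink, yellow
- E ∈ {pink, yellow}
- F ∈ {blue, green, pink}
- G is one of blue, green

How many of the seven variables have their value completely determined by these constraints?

3

The 7 variables draw from only 7 values {black, blue, brown, green, pink, white, yellow}, so each is used; only A can be brown, hence A = brown.
The 6 still-open variables together cover exactly {black, blue, green, pink, white, yellow} — 6 values for 6 variables — and white appears only in C's list, so C = white.
The 5 still-open variables draw from only 5 values {black, blue, green, pink, yellow}, so each is used; only B can be black, hence B = black.
The 2 variables D and E are confined to {pink, yellow}, which locks those values in; drop them from F.
Determined: A=brown, B=black, C=white. The other variables each still have more than one consistent value. That makes 3.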